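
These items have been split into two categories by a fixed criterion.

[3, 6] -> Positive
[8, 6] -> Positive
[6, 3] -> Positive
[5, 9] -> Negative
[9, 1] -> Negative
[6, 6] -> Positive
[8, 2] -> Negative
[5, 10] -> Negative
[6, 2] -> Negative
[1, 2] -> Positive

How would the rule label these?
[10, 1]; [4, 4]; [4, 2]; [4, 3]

Negative, Positive, Positive, Positive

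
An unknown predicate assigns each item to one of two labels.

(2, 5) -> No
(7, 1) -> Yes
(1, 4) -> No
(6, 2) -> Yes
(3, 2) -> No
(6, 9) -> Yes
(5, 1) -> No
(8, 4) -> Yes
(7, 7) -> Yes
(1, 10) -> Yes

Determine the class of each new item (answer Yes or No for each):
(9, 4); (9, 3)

Yes, Yes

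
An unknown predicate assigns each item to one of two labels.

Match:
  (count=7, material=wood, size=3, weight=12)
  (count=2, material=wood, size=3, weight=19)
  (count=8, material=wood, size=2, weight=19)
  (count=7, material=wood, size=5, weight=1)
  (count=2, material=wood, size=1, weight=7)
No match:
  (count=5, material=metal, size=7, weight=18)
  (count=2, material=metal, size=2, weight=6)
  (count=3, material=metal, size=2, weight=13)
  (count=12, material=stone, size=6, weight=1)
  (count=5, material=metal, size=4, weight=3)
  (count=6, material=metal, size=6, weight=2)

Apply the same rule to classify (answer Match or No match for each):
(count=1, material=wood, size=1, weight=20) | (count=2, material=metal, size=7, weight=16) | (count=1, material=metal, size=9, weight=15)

The classifier is using: material is wood.
(count=1, material=wood, size=1, weight=20) — material is wood, hence Match.
(count=2, material=metal, size=7, weight=16) — material is metal, hence No match.
(count=1, material=metal, size=9, weight=15) — material is metal, hence No match.

Match, No match, No match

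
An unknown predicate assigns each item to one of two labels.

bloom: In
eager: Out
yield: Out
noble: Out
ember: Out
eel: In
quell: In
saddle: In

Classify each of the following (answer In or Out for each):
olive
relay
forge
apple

A rule that fits every label: has a double letter — true of each 'In' example, false of each 'Out' one.
olive: no doubled letter, does not pass → Out. relay: no doubled letter, does not pass → Out. forge: no doubled letter, does not pass → Out. apple: 'pp' doubled, meets the rule → In.

Out, Out, Out, In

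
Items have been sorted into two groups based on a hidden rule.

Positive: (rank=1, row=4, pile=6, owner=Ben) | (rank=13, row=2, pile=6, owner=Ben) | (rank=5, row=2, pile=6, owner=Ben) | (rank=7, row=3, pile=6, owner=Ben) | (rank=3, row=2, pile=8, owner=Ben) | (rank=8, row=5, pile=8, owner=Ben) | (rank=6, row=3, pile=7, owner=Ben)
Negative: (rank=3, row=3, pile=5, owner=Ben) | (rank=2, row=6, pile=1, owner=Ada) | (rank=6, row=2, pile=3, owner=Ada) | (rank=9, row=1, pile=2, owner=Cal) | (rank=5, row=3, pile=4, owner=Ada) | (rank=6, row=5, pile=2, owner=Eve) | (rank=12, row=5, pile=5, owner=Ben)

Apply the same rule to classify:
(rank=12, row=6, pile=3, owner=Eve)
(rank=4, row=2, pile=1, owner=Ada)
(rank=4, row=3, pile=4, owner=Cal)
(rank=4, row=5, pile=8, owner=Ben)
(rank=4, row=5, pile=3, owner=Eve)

Every 'Positive' example satisfies: pile ≥ 6. None of the 'Negative' examples do.

Negative, Negative, Negative, Positive, Negative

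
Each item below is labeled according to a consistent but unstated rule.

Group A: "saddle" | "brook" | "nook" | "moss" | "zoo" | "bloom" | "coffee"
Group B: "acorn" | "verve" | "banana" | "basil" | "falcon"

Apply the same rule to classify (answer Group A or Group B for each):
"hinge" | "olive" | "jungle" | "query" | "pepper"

Every 'Group A' example satisfies: has a double letter. None of the 'Group B' examples do.
Group B: "hinge", since no doubled letter. Group B: "olive", since no doubled letter. Group B: "jungle", since no doubled letter. Group B: "query", since no doubled letter. Group A: "pepper", since 'pp' doubled.

Group B, Group B, Group B, Group B, Group A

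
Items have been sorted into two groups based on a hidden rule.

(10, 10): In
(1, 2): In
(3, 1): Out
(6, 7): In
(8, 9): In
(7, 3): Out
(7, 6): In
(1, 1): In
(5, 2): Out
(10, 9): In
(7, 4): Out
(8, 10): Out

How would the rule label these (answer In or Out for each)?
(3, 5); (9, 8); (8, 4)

The simplest hypothesis consistent with all the labels is: |first − second| ≤ 1.
(3, 5): |3−5| = 2, doesn't match → Out.
(9, 8): |9−8| = 1, checks out → In.
(8, 4): |8−4| = 4, doesn't match → Out.

Out, In, Out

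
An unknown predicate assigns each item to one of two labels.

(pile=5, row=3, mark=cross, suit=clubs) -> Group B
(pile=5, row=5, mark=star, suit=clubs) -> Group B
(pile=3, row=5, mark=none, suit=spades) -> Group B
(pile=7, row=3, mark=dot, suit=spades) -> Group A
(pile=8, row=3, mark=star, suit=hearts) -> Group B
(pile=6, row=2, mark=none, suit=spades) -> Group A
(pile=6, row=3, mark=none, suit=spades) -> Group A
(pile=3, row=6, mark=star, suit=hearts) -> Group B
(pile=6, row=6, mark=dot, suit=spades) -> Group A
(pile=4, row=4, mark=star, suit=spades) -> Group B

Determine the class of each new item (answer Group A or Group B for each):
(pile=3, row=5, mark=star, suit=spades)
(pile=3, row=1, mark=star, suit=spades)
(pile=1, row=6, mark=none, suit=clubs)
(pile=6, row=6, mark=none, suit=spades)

Every 'Group A' example satisfies: suit is spades AND pile ≥ 5. None of the 'Group B' examples do.
Group B: (pile=3, row=5, mark=star, suit=spades), since suit is spades, pile = 3. Group B: (pile=3, row=1, mark=star, suit=spades), since suit is spades, pile = 3. Group B: (pile=1, row=6, mark=none, suit=clubs), since suit is clubs, pile = 1. Group A: (pile=6, row=6, mark=none, suit=spades), since suit is spades, pile = 6.

Group B, Group B, Group B, Group A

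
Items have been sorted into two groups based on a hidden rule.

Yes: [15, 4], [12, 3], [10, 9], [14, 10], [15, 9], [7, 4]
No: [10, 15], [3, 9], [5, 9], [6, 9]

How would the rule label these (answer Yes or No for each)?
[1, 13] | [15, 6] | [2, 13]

No, Yes, No

The common property of the 'Yes' items is: first > second. No 'No' item has it.
[1, 13]: 1 < 13 — lacks this property, so No. [15, 6]: 15 > 6 — matches, so Yes. [2, 13]: 2 < 13 — lacks this property, so No.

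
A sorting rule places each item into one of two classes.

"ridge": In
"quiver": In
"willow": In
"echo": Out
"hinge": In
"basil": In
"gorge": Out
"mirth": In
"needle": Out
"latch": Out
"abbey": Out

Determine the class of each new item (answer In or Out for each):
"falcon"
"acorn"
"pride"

Out, Out, In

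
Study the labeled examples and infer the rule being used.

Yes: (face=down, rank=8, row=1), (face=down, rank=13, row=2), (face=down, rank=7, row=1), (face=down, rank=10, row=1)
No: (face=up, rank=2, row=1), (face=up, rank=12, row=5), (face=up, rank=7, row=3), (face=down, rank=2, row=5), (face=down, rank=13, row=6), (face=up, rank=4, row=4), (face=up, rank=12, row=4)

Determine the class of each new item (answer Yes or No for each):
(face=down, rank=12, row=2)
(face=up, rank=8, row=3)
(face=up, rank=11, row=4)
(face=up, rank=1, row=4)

Yes, No, No, No

One predicate separates the groups cleanly: face is down AND row ≤ 2.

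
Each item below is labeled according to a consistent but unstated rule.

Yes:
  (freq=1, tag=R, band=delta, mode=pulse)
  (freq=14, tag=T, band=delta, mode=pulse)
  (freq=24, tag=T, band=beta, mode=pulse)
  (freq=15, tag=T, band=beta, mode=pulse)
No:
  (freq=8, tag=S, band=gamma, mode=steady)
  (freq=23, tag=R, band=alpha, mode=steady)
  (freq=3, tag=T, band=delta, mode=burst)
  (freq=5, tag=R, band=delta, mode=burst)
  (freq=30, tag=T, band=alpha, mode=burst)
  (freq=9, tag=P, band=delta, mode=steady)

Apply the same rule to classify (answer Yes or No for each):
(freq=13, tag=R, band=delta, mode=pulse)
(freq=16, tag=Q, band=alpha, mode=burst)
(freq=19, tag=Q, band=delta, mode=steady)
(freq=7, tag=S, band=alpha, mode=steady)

Yes, No, No, No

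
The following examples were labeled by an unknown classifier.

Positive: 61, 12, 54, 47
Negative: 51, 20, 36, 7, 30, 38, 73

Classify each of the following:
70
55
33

The distinguishing property — ≡ 5 (mod 7) — holds for all the 'Positive' cases and none of the 'Negative' cases.
70 — 70 mod 7 = 0, hence Negative.
55 — 55 mod 7 = 6, hence Negative.
33 — 33 mod 7 = 5, hence Positive.

Negative, Negative, Positive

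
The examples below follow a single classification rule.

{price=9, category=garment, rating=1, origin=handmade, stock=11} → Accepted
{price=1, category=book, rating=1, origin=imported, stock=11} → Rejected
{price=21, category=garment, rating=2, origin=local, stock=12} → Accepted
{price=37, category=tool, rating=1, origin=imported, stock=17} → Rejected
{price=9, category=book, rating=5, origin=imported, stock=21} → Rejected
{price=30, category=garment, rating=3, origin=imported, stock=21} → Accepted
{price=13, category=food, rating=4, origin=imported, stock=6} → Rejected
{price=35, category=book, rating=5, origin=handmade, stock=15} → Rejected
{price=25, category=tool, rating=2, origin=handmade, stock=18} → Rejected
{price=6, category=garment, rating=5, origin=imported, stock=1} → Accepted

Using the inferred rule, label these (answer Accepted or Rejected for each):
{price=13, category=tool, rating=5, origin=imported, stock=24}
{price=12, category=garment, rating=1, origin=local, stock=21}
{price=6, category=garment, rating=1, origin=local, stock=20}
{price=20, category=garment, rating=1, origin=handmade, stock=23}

The common property of the 'Accepted' items is: category is garment. No 'Rejected' item has it.
{price=13, category=tool, rating=5, origin=imported, stock=24}: category is tool, fails this test → Rejected.
{price=12, category=garment, rating=1, origin=local, stock=21}: category is garment, checks out → Accepted.
{price=6, category=garment, rating=1, origin=local, stock=20}: category is garment, checks out → Accepted.
{price=20, category=garment, rating=1, origin=handmade, stock=23}: category is garment, checks out → Accepted.

Rejected, Accepted, Accepted, Accepted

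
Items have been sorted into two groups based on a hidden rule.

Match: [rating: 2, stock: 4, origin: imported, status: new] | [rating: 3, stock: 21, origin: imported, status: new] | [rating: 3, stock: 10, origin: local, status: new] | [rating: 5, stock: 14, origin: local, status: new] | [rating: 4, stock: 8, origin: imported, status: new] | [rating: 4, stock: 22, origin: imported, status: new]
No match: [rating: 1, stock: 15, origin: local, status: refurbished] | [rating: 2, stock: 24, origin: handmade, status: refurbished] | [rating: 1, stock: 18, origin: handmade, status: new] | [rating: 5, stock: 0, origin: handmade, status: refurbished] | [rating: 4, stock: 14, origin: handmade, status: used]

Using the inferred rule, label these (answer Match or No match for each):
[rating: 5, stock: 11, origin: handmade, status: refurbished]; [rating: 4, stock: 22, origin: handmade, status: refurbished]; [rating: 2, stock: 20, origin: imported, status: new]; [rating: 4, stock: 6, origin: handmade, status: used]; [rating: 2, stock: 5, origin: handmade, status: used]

No match, No match, Match, No match, No match

A rule that fits every label: status is new AND rating ≥ 2 — true of each 'Match' example, false of each 'No match' one.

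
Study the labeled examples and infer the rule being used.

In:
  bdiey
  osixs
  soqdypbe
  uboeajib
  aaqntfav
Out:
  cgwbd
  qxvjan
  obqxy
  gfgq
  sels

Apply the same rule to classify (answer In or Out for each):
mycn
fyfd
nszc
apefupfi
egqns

A rule that fits every label: has ≥ 2 vowels — true of each 'In' example, false of each 'Out' one.

Out, Out, Out, In, Out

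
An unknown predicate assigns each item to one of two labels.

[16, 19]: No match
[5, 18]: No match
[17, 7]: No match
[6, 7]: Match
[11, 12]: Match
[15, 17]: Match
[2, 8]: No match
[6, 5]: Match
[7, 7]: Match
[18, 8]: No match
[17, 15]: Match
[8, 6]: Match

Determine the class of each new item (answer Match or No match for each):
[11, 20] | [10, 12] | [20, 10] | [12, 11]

No match, Match, No match, Match

The common property of the 'Match' items is: |first − second| ≤ 2. No 'No match' item has it.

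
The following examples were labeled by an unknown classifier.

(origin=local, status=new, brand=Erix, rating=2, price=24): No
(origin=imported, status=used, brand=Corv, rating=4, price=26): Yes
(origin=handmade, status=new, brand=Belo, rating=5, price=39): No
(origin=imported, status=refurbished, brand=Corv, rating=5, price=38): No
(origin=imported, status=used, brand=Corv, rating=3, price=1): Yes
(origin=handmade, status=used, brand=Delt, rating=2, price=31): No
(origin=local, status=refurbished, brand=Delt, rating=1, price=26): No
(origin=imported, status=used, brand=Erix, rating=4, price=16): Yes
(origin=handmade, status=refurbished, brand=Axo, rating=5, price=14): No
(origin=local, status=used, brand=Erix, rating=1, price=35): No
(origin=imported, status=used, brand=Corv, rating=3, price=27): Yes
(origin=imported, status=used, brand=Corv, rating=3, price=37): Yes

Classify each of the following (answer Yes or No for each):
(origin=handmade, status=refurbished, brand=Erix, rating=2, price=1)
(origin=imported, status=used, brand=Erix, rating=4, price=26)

No, Yes

The classifier is using: status is used AND origin is imported.
No: (origin=handmade, status=refurbished, brand=Erix, rating=2, price=1), since status is refurbished, origin is handmade. Yes: (origin=imported, status=used, brand=Erix, rating=4, price=26), since status is used, origin is imported.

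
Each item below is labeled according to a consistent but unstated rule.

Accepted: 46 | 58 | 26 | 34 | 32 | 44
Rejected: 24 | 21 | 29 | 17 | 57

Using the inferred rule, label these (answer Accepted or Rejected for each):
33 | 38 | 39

'Accepted' ⟺ even AND at least 26.

Rejected, Accepted, Rejected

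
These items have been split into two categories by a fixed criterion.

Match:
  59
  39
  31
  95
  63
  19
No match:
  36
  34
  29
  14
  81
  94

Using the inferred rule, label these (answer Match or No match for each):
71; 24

Match, No match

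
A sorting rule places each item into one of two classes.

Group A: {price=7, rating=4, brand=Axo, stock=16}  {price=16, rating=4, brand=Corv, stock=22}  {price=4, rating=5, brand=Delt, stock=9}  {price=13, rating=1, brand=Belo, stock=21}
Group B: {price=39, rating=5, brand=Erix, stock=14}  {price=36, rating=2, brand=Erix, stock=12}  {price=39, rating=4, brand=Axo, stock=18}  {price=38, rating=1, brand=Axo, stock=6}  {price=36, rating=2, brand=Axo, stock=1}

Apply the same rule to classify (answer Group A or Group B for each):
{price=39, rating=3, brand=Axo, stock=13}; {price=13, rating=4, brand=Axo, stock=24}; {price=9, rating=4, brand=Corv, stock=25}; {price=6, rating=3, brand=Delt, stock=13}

One predicate separates the groups cleanly: price ≤ 16.
Group B: {price=39, rating=3, brand=Axo, stock=13}, since price = 39. Group A: {price=13, rating=4, brand=Axo, stock=24}, since price = 13. Group A: {price=9, rating=4, brand=Corv, stock=25}, since price = 9. Group A: {price=6, rating=3, brand=Delt, stock=13}, since price = 6.

Group B, Group A, Group A, Group A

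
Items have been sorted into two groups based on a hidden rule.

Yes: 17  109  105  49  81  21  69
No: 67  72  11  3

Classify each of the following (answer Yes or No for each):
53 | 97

Yes, Yes

Looking at the examples, the only property every 'Yes' case has and every 'No' case lacks is: ≡ 1 (mod 4).
53 — 53 mod 4 = 1, hence Yes. 97 — 97 mod 4 = 1, hence Yes.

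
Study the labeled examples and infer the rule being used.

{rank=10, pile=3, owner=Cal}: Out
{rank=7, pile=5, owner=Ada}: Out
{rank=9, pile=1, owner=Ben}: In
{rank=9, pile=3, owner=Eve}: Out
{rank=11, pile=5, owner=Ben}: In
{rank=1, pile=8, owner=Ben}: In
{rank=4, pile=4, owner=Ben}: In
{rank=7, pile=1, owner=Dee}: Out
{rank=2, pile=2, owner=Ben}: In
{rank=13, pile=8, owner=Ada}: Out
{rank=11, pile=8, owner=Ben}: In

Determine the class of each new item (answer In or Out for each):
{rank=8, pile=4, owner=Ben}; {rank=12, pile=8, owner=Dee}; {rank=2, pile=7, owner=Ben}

In, Out, In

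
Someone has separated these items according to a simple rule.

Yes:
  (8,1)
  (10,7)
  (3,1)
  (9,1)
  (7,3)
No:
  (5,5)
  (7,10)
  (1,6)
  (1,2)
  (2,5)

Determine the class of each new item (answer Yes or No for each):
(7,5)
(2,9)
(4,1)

Yes, No, Yes

Looking at the examples, the only property every 'Yes' case has and every 'No' case lacks is: first > second.
(7,5): 7 > 5 — passes, so Yes.
(2,9): 2 < 9 — fails the rule, so No.
(4,1): 4 > 1 — passes, so Yes.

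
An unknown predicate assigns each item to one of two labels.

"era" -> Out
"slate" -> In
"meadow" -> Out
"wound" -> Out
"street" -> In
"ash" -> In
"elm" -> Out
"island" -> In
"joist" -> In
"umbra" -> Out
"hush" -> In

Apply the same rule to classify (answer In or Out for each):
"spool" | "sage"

In, In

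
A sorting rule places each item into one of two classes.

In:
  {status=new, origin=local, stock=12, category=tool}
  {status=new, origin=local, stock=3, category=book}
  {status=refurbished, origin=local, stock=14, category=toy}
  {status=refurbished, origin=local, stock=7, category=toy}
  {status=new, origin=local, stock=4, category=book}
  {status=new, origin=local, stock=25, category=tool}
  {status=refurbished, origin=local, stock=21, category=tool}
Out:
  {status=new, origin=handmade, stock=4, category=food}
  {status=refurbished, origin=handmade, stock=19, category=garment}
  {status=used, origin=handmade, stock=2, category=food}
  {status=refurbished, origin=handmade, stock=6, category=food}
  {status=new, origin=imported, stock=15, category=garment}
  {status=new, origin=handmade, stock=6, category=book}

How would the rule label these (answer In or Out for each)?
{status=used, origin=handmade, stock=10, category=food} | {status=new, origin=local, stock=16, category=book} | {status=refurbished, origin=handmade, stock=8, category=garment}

Out, In, Out

The common property of the 'In' items is: origin is local. No 'Out' item has it.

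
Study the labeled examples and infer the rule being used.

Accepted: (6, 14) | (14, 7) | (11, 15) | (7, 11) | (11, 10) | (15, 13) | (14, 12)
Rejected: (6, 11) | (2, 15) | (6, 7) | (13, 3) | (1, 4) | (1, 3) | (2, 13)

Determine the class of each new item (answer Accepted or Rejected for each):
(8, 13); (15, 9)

The pattern is that an item is 'Accepted' exactly when: sum ≥ 18.
(8, 13) → 8+13 = 21 → Accepted.
(15, 9) → 15+9 = 24 → Accepted.

Accepted, Accepted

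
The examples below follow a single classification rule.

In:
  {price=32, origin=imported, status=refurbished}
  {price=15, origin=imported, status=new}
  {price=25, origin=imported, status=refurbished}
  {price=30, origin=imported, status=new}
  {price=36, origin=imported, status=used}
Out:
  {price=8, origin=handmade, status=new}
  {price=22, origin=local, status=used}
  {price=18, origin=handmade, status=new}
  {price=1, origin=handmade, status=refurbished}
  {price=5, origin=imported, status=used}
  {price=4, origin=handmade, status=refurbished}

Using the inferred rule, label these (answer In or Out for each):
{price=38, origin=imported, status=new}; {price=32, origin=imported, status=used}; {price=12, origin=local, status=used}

A rule that fits every label: origin is imported AND price ≥ 8 — true of each 'In' example, false of each 'Out' one.
In: {price=38, origin=imported, status=new}, since origin is imported, price = 38. In: {price=32, origin=imported, status=used}, since origin is imported, price = 32. Out: {price=12, origin=local, status=used}, since origin is local, price = 12.

In, In, Out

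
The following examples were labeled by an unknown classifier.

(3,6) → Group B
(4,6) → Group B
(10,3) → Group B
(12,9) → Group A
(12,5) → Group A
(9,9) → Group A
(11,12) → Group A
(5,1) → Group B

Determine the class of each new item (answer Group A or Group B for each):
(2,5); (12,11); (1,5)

One predicate separates the groups cleanly: sum ≥ 17.

Group B, Group A, Group B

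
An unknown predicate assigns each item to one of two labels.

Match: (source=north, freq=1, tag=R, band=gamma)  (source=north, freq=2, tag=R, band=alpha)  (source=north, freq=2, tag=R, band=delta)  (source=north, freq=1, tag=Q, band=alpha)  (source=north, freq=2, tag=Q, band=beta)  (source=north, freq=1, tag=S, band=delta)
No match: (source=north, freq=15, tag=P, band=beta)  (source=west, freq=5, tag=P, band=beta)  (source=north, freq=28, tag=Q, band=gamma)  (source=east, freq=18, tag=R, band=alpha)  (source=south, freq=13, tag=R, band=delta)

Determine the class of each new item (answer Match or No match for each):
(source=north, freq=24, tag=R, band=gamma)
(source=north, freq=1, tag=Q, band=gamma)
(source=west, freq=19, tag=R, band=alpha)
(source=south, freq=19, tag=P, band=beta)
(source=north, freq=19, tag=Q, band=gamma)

No match, Match, No match, No match, No match

Every 'Match' example satisfies: freq ≤ 2. None of the 'No match' examples do.
(source=north, freq=24, tag=R, band=gamma) → freq = 24 → No match. (source=north, freq=1, tag=Q, band=gamma) → freq = 1 → Match. (source=west, freq=19, tag=R, band=alpha) → freq = 19 → No match. (source=south, freq=19, tag=P, band=beta) → freq = 19 → No match. (source=north, freq=19, tag=Q, band=gamma) → freq = 19 → No match.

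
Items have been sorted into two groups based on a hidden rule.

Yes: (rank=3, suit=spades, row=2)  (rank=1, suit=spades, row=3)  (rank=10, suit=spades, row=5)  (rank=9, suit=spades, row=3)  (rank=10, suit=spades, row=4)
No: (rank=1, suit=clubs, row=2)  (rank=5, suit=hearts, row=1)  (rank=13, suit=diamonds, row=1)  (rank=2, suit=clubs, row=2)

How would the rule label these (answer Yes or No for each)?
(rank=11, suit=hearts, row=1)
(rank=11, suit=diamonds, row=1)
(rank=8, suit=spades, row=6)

No, No, Yes

One predicate separates the groups cleanly: suit is spades.
(rank=11, suit=hearts, row=1) → suit is hearts → No.
(rank=11, suit=diamonds, row=1) → suit is diamonds → No.
(rank=8, suit=spades, row=6) → suit is spades → Yes.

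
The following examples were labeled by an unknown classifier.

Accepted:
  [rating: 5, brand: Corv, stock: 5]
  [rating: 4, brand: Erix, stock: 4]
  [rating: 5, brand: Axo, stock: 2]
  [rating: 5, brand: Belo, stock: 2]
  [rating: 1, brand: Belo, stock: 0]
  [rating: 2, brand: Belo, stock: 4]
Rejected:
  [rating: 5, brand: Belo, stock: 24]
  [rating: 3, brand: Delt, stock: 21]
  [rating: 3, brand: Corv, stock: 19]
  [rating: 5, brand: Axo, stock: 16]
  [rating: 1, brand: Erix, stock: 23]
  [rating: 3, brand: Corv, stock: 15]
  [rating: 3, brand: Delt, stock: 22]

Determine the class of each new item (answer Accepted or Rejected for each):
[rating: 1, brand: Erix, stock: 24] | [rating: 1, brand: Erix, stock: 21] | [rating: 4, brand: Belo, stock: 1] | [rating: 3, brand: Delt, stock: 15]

Rejected, Rejected, Accepted, Rejected

The common property of the 'Accepted' items is: stock ≤ 5. No 'Rejected' item has it.
Rejected: [rating: 1, brand: Erix, stock: 24], since stock = 24.
Rejected: [rating: 1, brand: Erix, stock: 21], since stock = 21.
Accepted: [rating: 4, brand: Belo, stock: 1], since stock = 1.
Rejected: [rating: 3, brand: Delt, stock: 15], since stock = 15.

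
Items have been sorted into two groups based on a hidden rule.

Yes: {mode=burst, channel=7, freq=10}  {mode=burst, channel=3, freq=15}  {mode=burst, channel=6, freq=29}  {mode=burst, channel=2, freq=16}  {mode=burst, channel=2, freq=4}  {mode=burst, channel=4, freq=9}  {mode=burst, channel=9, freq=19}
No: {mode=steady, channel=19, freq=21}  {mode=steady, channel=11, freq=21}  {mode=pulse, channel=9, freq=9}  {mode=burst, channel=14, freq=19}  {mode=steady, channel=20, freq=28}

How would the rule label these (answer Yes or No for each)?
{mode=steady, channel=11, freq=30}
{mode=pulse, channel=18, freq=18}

All 'Yes' examples share one property — mode is burst AND channel ≤ 9 — and every 'No' example lacks it.
No: {mode=steady, channel=11, freq=30}, since mode is steady, channel = 11.
No: {mode=pulse, channel=18, freq=18}, since mode is pulse, channel = 18.

No, No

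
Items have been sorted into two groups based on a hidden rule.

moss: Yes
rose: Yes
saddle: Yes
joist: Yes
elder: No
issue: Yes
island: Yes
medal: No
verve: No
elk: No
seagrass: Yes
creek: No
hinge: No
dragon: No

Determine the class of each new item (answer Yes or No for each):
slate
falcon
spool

Rule: contains 's'. This holds for each 'Yes' example and fails for each 'No' one.
Yes: slate, since has 's'.
No: falcon, since no 's'.
Yes: spool, since has 's'.

Yes, No, Yes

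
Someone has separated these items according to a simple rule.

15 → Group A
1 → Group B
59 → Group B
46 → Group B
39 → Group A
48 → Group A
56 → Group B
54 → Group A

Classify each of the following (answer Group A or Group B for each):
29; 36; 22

Every 'Group A' example satisfies: multiple of 3. None of the 'Group B' examples do.
29: 29 = 3·9 + 2, lacks this property → Group B. 36: 36 = 3·12, qualifies → Group A. 22: 22 = 3·7 + 1, lacks this property → Group B.

Group B, Group A, Group B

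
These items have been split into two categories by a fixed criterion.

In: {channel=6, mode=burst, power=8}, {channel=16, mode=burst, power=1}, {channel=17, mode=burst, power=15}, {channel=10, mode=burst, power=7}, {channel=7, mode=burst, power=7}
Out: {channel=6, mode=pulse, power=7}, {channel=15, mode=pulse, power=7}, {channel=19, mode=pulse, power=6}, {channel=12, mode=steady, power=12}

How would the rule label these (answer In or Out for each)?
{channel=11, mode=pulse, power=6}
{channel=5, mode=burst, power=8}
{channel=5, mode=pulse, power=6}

Out, In, Out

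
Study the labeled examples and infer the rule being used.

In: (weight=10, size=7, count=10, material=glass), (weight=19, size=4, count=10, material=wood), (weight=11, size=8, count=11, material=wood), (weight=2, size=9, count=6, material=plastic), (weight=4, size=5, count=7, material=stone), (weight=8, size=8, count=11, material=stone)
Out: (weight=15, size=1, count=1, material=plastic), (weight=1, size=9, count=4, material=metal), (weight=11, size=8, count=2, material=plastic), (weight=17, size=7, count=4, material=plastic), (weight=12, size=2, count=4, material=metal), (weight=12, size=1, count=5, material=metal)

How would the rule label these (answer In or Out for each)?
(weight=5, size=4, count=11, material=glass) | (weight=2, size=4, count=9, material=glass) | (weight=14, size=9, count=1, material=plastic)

In, In, Out

The simplest hypothesis consistent with all the labels is: count ≥ 6.
(weight=5, size=4, count=11, material=glass): count = 11 — passes, so In.
(weight=2, size=4, count=9, material=glass): count = 9 — passes, so In.
(weight=14, size=9, count=1, material=plastic): count = 1 — does not fit, so Out.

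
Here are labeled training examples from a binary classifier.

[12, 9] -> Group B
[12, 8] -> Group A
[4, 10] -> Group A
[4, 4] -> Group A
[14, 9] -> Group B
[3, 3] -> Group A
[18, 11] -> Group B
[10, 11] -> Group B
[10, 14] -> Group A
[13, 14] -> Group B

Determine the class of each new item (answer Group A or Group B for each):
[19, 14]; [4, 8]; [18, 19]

Group B, Group A, Group B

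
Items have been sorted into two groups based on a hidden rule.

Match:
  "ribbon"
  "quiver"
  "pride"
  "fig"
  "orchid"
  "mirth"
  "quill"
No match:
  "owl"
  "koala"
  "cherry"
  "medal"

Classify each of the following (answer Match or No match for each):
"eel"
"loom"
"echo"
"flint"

No match, No match, No match, Match

A rule that fits every label: contains 'i' — true of each 'Match' example, false of each 'No match' one.
No match: "eel", since no 'i'. No match: "loom", since no 'i'. No match: "echo", since no 'i'. Match: "flint", since has 'i'.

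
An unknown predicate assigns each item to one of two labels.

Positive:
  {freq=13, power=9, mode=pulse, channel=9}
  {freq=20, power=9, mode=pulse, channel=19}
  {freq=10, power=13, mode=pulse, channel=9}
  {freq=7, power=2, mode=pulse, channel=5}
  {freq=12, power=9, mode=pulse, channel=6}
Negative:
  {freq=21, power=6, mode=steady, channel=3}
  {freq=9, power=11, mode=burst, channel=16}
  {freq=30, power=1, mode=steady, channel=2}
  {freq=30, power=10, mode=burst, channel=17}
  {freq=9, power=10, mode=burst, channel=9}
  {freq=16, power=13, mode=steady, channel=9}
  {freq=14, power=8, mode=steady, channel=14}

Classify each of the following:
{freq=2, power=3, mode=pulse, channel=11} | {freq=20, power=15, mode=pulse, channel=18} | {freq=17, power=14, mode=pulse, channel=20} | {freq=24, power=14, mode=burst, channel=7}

Checking candidate rules against both groups, what survives is: mode is pulse.
{freq=2, power=3, mode=pulse, channel=11}: Positive (mode is pulse). {freq=20, power=15, mode=pulse, channel=18}: Positive (mode is pulse). {freq=17, power=14, mode=pulse, channel=20}: Positive (mode is pulse). {freq=24, power=14, mode=burst, channel=7}: Negative (mode is burst).

Positive, Positive, Positive, Negative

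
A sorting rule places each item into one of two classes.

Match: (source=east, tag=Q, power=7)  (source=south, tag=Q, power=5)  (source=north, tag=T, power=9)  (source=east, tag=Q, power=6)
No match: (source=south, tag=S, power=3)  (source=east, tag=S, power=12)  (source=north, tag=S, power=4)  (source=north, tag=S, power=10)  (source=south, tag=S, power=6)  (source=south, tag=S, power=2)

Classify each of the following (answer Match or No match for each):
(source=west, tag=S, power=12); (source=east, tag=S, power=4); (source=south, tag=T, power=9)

Every 'Match' example satisfies: tag is not S. None of the 'No match' examples do.

No match, No match, Match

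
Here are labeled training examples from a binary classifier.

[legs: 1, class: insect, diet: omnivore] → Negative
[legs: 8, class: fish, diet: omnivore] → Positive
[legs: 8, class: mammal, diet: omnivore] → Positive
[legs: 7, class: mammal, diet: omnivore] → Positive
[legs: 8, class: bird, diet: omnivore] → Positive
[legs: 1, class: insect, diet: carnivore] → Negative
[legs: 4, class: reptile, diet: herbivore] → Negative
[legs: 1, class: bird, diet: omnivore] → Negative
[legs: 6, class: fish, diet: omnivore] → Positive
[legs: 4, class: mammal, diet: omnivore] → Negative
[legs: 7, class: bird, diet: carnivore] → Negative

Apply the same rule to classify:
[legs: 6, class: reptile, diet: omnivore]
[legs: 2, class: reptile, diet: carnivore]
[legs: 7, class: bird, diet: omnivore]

Positive, Negative, Positive

The rule appears to be: diet is omnivore AND legs ≥ 6.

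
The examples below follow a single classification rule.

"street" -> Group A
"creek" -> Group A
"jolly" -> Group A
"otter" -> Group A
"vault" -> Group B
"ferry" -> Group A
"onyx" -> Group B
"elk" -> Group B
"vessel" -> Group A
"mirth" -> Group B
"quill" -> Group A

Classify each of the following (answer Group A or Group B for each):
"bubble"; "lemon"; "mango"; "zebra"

Group A, Group B, Group B, Group B

The distinguishing property — has a double letter — holds for all the 'Group A' cases and none of the 'Group B' cases.
"bubble": Group A ('bb' doubled). "lemon": Group B (no doubled letter). "mango": Group B (no doubled letter). "zebra": Group B (no doubled letter).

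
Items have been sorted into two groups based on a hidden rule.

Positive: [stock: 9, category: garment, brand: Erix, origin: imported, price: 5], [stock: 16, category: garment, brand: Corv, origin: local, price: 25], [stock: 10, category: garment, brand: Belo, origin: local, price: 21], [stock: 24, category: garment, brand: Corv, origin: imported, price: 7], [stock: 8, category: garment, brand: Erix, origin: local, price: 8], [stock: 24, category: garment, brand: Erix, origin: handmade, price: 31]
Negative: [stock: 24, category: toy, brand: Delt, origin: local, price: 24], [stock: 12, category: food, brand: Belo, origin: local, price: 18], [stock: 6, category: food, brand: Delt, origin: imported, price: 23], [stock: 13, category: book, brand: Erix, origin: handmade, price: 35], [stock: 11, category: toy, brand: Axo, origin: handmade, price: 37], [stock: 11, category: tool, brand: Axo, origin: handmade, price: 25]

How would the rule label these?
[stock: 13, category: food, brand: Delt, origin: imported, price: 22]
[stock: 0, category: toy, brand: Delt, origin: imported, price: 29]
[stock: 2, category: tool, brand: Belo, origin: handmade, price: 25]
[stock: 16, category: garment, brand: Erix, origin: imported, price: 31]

Negative, Negative, Negative, Positive

One predicate separates the groups cleanly: category is garment.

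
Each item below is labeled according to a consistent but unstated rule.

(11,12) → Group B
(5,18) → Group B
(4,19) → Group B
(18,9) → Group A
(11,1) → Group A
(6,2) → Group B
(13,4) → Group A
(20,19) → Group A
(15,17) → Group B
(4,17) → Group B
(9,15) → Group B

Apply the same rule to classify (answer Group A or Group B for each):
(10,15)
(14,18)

The pattern is that an item is 'Group A' exactly when: first > second AND sum ≥ 12.
(10,15) → 10 < 15, 10+15 = 25 → Group B.
(14,18) → 14 < 18, 14+18 = 32 → Group B.

Group B, Group B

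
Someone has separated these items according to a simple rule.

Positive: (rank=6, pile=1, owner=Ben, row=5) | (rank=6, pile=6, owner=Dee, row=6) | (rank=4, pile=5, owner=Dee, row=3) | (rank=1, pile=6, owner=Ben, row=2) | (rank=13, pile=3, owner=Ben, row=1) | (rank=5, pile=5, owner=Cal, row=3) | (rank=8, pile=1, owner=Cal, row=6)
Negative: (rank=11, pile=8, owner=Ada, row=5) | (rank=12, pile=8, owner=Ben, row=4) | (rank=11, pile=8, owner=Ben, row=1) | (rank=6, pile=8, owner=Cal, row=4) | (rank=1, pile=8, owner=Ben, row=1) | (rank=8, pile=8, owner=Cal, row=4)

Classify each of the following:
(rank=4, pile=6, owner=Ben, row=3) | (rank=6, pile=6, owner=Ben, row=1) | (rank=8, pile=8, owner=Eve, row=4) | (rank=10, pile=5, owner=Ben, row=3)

All 'Positive' examples share one property — pile ≤ 6 — and every 'Negative' example lacks it.
Positive: (rank=4, pile=6, owner=Ben, row=3), since pile = 6. Positive: (rank=6, pile=6, owner=Ben, row=1), since pile = 6. Negative: (rank=8, pile=8, owner=Eve, row=4), since pile = 8. Positive: (rank=10, pile=5, owner=Ben, row=3), since pile = 5.

Positive, Positive, Negative, Positive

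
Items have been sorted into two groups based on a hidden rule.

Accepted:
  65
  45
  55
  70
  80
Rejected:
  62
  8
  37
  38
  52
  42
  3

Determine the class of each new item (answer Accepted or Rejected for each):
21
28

'Accepted' ⟺ multiple of 5.
21 — 21 = 5·4 + 1, hence Rejected. 28 — 28 = 5·5 + 3, hence Rejected.

Rejected, Rejected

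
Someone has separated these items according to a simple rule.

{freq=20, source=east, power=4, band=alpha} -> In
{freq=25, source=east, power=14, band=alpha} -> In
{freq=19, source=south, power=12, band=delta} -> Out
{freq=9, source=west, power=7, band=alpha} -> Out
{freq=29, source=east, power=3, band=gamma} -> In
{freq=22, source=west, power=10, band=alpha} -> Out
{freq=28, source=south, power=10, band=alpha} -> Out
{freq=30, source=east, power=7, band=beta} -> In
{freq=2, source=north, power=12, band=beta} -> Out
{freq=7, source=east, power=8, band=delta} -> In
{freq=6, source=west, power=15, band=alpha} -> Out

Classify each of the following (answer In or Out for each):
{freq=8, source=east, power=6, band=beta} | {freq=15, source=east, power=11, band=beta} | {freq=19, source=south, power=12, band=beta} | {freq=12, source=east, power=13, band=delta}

'In' ⟺ source is east.
In: {freq=8, source=east, power=6, band=beta}, since source is east. In: {freq=15, source=east, power=11, band=beta}, since source is east. Out: {freq=19, source=south, power=12, band=beta}, since source is south. In: {freq=12, source=east, power=13, band=delta}, since source is east.

In, In, Out, In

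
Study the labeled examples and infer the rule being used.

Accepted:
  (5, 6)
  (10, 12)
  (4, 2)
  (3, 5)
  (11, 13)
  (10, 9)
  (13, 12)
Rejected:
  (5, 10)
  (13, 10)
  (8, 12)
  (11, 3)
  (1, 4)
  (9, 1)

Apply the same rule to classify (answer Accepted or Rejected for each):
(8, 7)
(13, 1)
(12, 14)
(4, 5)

Accepted, Rejected, Accepted, Accepted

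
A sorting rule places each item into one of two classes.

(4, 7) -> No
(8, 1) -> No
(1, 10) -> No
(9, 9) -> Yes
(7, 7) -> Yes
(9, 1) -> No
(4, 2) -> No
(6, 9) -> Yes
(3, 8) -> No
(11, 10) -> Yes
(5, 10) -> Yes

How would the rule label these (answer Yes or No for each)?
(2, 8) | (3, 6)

No, No

The distinguishing property — sum ≥ 14 — holds for all the 'Yes' cases and none of the 'No' cases.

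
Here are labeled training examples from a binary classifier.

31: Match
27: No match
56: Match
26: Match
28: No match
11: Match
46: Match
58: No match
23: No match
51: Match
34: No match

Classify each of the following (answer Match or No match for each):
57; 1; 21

No match, Match, Match

Looking at the examples, the only property every 'Match' case has and every 'No match' case lacks is: ≡ 1 (mod 5).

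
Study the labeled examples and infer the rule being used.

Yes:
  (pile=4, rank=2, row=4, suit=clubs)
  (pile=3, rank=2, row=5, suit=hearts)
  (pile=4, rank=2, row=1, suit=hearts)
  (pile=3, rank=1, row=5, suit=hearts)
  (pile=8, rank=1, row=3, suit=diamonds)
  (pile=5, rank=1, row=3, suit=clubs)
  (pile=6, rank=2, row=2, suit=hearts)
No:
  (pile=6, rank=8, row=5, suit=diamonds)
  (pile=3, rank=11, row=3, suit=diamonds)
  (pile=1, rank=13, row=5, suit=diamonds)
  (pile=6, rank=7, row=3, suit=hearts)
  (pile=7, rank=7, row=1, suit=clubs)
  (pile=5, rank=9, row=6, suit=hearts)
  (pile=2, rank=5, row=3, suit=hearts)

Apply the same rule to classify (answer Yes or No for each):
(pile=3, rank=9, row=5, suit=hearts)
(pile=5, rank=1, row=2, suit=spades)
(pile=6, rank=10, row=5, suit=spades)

No, Yes, No

A rule that fits every label: rank ≤ 2 — true of each 'Yes' example, false of each 'No' one.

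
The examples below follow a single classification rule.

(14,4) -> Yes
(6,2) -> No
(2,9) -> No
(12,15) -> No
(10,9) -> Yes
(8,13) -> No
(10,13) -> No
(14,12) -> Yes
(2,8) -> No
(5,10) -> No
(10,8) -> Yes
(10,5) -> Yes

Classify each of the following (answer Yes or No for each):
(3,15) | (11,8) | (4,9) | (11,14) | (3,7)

No, Yes, No, No, No

'Yes' ⟺ first > second AND sum ≥ 10.
(3,15): No (3 < 15, 3+15 = 18).
(11,8): Yes (11 > 8, 11+8 = 19).
(4,9): No (4 < 9, 4+9 = 13).
(11,14): No (11 < 14, 11+14 = 25).
(3,7): No (3 < 7, 3+7 = 10).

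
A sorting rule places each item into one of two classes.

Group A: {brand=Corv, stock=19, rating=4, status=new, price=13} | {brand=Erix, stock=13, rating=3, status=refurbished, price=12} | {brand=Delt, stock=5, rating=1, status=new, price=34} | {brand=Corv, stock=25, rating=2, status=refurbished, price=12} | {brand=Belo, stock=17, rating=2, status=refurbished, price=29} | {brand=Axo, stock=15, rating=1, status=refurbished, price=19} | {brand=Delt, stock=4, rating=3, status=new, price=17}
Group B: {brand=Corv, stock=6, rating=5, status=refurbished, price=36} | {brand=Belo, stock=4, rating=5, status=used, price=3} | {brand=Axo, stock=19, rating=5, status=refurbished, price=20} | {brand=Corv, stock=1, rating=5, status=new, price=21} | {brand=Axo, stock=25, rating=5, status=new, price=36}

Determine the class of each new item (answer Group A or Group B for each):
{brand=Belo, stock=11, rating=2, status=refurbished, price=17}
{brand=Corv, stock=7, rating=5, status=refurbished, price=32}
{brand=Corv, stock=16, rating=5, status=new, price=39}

Every 'Group A' example satisfies: rating ≤ 4. None of the 'Group B' examples do.

Group A, Group B, Group B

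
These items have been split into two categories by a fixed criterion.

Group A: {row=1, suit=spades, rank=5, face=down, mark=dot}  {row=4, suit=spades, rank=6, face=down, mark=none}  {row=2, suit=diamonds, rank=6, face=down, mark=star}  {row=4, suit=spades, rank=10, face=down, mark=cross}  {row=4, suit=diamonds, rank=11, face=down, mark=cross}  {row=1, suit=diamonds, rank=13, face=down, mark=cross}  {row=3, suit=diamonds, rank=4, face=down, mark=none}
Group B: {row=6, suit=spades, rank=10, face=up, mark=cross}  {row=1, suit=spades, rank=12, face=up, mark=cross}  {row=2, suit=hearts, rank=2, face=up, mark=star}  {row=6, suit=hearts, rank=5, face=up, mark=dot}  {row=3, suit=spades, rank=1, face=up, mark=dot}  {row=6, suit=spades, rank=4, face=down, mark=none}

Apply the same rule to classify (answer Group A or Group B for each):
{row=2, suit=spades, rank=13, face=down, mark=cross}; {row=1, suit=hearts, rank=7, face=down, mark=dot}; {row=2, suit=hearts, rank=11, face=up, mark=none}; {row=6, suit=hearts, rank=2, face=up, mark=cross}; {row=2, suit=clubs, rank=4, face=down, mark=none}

The classifier is using: face is down AND row ≤ 4.
Group A: {row=2, suit=spades, rank=13, face=down, mark=cross}, since face is down, row = 2. Group A: {row=1, suit=hearts, rank=7, face=down, mark=dot}, since face is down, row = 1. Group B: {row=2, suit=hearts, rank=11, face=up, mark=none}, since face is up, row = 2. Group B: {row=6, suit=hearts, rank=2, face=up, mark=cross}, since face is up, row = 6. Group A: {row=2, suit=clubs, rank=4, face=down, mark=none}, since face is down, row = 2.

Group A, Group A, Group B, Group B, Group A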